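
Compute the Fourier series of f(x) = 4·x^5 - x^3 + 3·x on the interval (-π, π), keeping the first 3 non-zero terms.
(-162·π^2 + 8·π^4 + 978)·sin(x) + (-4·π^4 - 69/2 + 21·π^2)·sin(2·x) + (-178·π^2/27 + 518/81 + 8·π^4/3)·sin(3·x)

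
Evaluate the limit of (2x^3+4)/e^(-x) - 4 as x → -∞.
The quotient is an ∞/∞ indeterminate form as x → -∞.
Compare growth rates of the dominant terms (exponentials ≫ polynomials ≫ logarithms), or apply L'Hôpital's rule; the quotient → 0.
Adding the constant: 0 - 4 = -4. Limit = -4.

Final answer: -4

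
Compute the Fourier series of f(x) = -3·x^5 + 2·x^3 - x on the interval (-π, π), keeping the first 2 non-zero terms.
(-746 - 6·π^4 + 124·π^2)·sin(x) + (-17·π^2 + 53/2 + 3·π^4)·sin(2·x)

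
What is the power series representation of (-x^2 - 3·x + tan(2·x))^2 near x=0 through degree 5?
-16·x^5/3 - 13·x^4/3 + 2·x^3 + x^2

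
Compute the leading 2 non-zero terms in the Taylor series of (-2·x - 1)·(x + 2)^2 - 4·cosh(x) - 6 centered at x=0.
-12·x - 14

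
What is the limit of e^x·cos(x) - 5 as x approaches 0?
Direct substitution at x = 0 gives -4.

Final answer: -4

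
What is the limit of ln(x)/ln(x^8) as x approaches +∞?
This is an ∞/∞ indeterminate form as x → +∞.
Write ln(x^8) = 8·ln(x), reducing the quotient to 1/8.
Limit = 1/8.

Final answer: 1/8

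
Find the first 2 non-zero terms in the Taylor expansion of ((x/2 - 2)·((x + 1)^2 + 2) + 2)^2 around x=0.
20·x + 16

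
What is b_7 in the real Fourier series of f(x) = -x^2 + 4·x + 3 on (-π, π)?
b_7 = (1/π) ∫_{-π}^{π} f(x)·sin(7x) dx.
Evaluate the integral (use parity and integration by parts as needed): b_7 = 8/7.

Final answer: 8/7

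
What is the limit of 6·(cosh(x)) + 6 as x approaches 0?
Direct substitution at x = 0 gives 12.

Final answer: 12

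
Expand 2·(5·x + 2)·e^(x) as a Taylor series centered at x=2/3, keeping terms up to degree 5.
32·e^(2/3)/3 + 62·e^(2/3)·(x - 2/3)/3 + 46·e^(2/3)·(x - 2/3)^2/3 + 61·e^(2/3)·(x - 2/3)^3/9 + 19·e^(2/3)·(x - 2/3)^4/9 + 91·e^(2/3)·(x - 2/3)^5/180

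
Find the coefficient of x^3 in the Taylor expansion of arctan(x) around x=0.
Expand to order 3: arctan(x) = -x^3/3 + x + O(x^4).
The coefficient of x^3 is -1/3.

Final answer: -1/3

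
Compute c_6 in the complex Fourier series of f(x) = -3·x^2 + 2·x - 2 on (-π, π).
Compute the real Fourier coefficients first: a_6 = -1/3, b_6 = -2/3.
Then c_6 = (a_6 − i·b_6)/2 = -1/6 + i/3.

Final answer: -1/6 + i/3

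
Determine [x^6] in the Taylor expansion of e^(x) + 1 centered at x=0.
Expand to order 6: e^(x) + 1 = x^6/720 + x^5/120 + x^4/24 + x^3/6 + x^2/2 + x + 2 + O(x^7).
The coefficient of x^6 is 1/720.

Final answer: 1/720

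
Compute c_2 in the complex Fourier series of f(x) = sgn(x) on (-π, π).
Compute the real Fourier coefficients first: a_2 = 0, b_2 = 0.
Then c_2 = (a_2 − i·b_2)/2 = 0.

Final answer: 0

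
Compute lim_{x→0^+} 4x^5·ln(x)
This is a 0·∞ indeterminate form at x → 0⁺.
Rewrite the product as 4·ln(x) / x^(-5) and apply L'Hôpital, or use the standard hierarchy x^(-5) ≫ |ln x| as x → 0⁺.
The indeterminate product → 0, so the limit = 0.

Final answer: 0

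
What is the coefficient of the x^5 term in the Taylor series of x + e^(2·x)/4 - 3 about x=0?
Expand to order 5: x + e^(2·x)/4 - 3 = x^5/15 + x^4/6 + x^3/3 + x^2/2 + 3·x/2 - 11/4 + O(x^6).
The coefficient of x^5 is 1/15.

Final answer: 1/15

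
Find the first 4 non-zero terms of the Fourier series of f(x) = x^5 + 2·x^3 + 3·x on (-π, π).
(-36·π^2 + 2·π^4 + 222)·sin(x) + (-π^4 - 15/2 + 3·π^2)·sin(2·x) + (-4·π^2/27 + 170/81 + 2·π^4/3)·sin(3·x) + (-π^4/2 - 3·π^2/8 - 87/64)·sin(4·x)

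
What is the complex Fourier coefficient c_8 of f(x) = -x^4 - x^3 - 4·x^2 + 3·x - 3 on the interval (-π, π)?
Compute the real Fourier coefficients first: a_8 = -π^2/8 - 61/256, b_8 = -99/128 + π^2/4.
Then c_8 = (a_8 − i·b_8)/2 = -π^2/16 - 61/512 - i·π^2/8 + 99·i/256.

Final answer: -π^2/16 - 61/512 - i·π^2/8 + 99·i/256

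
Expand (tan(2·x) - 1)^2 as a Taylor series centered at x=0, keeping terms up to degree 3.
-16·x^3/3 + 4·x^2 - 4·x + 1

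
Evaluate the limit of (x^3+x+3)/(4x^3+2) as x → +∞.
This is an ∞/∞ indeterminate form as x → +∞.
Divide numerator and denominator by x^3 and let the lower-order terms vanish; the leading terms give 1/4.
Limit = 1/4.

Final answer: 1/4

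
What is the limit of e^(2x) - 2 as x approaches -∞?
Evaluate the dominant behaviour as x → -∞; each term tends to a finite value or vanishes.
Limit = -2.

Final answer: -2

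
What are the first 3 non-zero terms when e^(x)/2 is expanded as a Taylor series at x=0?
x^2/4 + x/2 + 1/2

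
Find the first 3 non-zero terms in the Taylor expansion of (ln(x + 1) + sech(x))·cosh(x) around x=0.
-x^2/2 + x + 1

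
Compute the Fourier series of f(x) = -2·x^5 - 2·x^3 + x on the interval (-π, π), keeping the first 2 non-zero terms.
(-454 - 4·π^4 + 76·π^2)·sin(x) + (-8·π^2 + 11 + 2·π^4)·sin(2·x)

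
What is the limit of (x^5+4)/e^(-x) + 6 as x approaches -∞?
The quotient is an ∞/∞ indeterminate form as x → -∞.
Compare growth rates of the dominant terms (exponentials ≫ polynomials ≫ logarithms), or apply L'Hôpital's rule; the quotient → 0.
Adding the constant: 0 + 6 = 6. Limit = 6.

Final answer: 6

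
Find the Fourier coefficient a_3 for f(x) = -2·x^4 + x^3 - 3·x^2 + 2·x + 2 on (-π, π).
a_3 = (1/π) ∫_{-π}^{π} f(x)·cos(3x) dx.
Evaluate the integral (use parity and integration by parts as needed): a_3 = 4/27 + 16·π^2/9.

Final answer: 4/27 + 16·π^2/9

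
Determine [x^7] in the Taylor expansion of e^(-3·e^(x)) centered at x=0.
-37·e^(-3)/1680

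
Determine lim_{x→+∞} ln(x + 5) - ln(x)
This is an ∞ − ∞ indeterminate form.
Combine the logarithms: ln(x+5) − ln(x) = ln((x+5)/(x)) = ln(1 + 5/(x)) → ln(1) = 0.
Limit = 0.

Final answer: 0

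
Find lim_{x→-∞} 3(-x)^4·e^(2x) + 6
The product is a 0·∞ indeterminate form at x → -∞.
Rewrite the product as 3(-x)^4 / e^(-2x) (an ∞/∞ form) and apply L'Hôpital, or use the standard hierarchy e^(2|x|) ≫ |(-x)^4| as x → -∞.
The indeterminate product → 0, so the limit = 6.

Final answer: 6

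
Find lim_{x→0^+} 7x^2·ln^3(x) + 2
The product is a 0·∞ indeterminate form at x → 0⁺.
Rewrite the product as 7·ln^3(x) / x^(-2) and apply L'Hôpital, or use the standard hierarchy x^(-2) ≫ |ln x|^3 as x → 0⁺.
The indeterminate product → 0, so the limit = 2.

Final answer: 2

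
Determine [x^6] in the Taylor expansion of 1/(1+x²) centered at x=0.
Expand to order 6: 1/(1+x²) = -x^6 + x^4 - x^2 + 1 + O(x^7).
The coefficient of x^6 is -1.

Final answer: -1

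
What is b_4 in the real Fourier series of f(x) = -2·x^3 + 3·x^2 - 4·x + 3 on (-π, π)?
b_4 = (1/π) ∫_{-π}^{π} f(x)·sin(4x) dx.
Evaluate the integral (use parity and integration by parts as needed): b_4 = 13/8 + π^2.

Final answer: 13/8 + π^2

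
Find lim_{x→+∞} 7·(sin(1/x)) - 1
Evaluate the dominant behaviour as x → +∞; each term tends to a finite value or vanishes.
Limit = -1.

Final answer: -1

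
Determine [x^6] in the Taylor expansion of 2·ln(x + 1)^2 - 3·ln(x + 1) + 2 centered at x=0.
Expand to order 6: 2·ln(x + 1)^2 - 3·ln(x + 1) + 2 = 91·x^6/45 - 34·x^5/15 + 31·x^4/12 - 3·x^3 + 7·x^2/2 - 3·x + 2 + O(x^7).
The coefficient of x^6 is 91/45.

Final answer: 91/45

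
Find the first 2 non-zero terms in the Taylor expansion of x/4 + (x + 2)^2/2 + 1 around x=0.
9·x/4 + 3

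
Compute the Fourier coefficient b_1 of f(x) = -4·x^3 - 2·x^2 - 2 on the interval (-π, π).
b_1 = (1/π) ∫_{-π}^{π} f(x)·sin(1x) dx.
Evaluate the integral (use parity and integration by parts as needed): b_1 = 48 - 8·π^2.

Final answer: 48 - 8·π^2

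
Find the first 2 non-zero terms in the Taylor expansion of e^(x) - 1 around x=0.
x^2/2 + x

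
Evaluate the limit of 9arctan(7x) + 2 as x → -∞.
Evaluate the dominant behaviour as x → -∞; each term tends to a finite value or vanishes.
Limit = 2 - 9·π/2.

Final answer: 2 - 9·π/2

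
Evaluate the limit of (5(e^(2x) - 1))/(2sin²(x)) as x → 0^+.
Both numerator and denominator → 0 as x → 0^+; this is a 0/0 indeterminate form.
Expand each to leading order near x = 0: numerator ~ 10·x, denominator ~ 2·x^2.
The limit of the ratio is ∞.

Final answer: ∞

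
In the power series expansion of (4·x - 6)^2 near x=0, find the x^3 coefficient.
Expand to order 3: (4·x - 6)^2 = 16·x^2 - 48·x + 36 + O(x^4).
The coefficient of x^3 is 0.

Final answer: 0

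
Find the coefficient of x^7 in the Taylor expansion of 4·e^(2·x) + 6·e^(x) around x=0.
Expand to order 7: 4·e^(2·x) + 6·e^(x) = 37·x^7/360 + 131·x^6/360 + 67·x^5/60 + 35·x^4/12 + 19·x^3/3 + 11·x^2 + 14·x + 10 + O(x^8).
The coefficient of x^7 is 37/360.

Final answer: 37/360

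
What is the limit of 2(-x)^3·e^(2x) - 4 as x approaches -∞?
The product is a 0·∞ indeterminate form at x → -∞.
Rewrite the product as 2(-x)^3 / e^(-2x) (an ∞/∞ form) and apply L'Hôpital, or use the standard hierarchy e^(2|x|) ≫ |(-x)^3| as x → -∞.
The indeterminate product → 0, so the limit = -4.

Final answer: -4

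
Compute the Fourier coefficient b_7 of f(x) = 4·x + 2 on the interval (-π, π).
b_7 = (1/π) ∫_{-π}^{π} f(x)·sin(7x) dx.
Evaluate the integral (use parity and integration by parts as needed): b_7 = 8/7.

Final answer: 8/7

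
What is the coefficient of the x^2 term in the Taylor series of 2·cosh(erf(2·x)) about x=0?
Expand to order 2: 2·cosh(erf(2·x)) = 16·x^2/π + 2 + O(x^3).
The coefficient of x^2 is 16/π.

Final answer: 16/π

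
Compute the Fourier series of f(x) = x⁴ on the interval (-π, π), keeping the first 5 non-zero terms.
(48 - 8·π^2)·cos(x) + (-3 + 2·π^2)·cos(2·x) + (16/27 - 8·π^2/9)·cos(3·x) + (-3/16 + π^2/2)·cos(4·x) + π^4/5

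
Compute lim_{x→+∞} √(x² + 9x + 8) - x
As x → +∞: multiply by the conjugate to get (9x+8)/(√(x²+9x+8)+x); the denominator ~ 2x, so the limit is 9/2.
Limit = 9/2.

Final answer: 9/2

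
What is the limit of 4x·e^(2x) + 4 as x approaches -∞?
The product is a 0·∞ indeterminate form at x → -∞.
Rewrite the product as 4x / e^(-2x) (an ∞/∞ form) and apply L'Hôpital, or use the standard hierarchy e^(2|x|) ≫ |x| as x → -∞.
The indeterminate product → 0, so the limit = 4.

Final answer: 4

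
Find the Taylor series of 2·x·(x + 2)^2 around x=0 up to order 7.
2·x^3 + 8·x^2 + 8·x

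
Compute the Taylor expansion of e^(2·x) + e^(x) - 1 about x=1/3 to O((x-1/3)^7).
-1 + e^(1/3) + e^(2/3) + (e^(1/3) + 2·e^(2/3))·(x - 1/3) + (e^(1/3)/2 + 2·e^(2/3))·(x - 1/3)^2 + (e^(1/3)/6 + 4·e^(2/3)/3)·(x - 1/3)^3 + (e^(1/3)/24 + 2·e^(2/3)/3)·(x - 1/3)^4 + (e^(1/3)/120 + 4·e^(2/3)/15)·(x - 1/3)^5 + (e^(1/3)/720 + 4·e^(2/3)/45)·(x - 1/3)^6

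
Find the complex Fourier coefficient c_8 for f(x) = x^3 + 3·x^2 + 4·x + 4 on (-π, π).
Compute the real Fourier coefficients first: a_8 = 3/16, b_8 = -π^2/4 - 125/128.
Then c_8 = (a_8 − i·b_8)/2 = 3/32 + 125·i/256 + i·π^2/8.

Final answer: 3/32 + 125·i/256 + i·π^2/8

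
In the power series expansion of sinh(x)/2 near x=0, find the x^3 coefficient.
Expand to order 3: sinh(x)/2 = x^3/12 + x/2 + O(x^4).
The coefficient of x^3 is 1/12.

Final answer: 1/12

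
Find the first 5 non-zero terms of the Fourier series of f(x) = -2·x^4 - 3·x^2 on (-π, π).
(-84 + 16·π^2)·cos(x) + (3 - 4·π^2)·cos(2·x) + (4/27 + 16·π^2/9)·cos(3·x) + (-π^2 - 3/8)·cos(4·x) - 2·π^4/5 - π^2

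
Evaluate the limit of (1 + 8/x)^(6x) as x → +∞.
As x → +∞: write (1 + 8/x)^(6x) = ((1 + 8/x)^x)^6 → (e^8)^6 = e^48.
Limit = e^(48).

Final answer: e^(48)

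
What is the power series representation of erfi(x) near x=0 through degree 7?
x^7/(21·√(π)) + x^5/(5·√(π)) + 2·x^3/(3·√(π)) + 2·x/√(π)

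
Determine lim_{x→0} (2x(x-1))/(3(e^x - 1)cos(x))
Both numerator and denominator → 0 as x → 0; this is a 0/0 indeterminate form.
Expand each to leading order near x = 0: numerator ~ -2·x, denominator ~ 3·x.
The limit of the ratio is -2/3.

Final answer: -2/3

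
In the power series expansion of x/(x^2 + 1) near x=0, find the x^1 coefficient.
Expand to order 1: x/(x^2 + 1) = x + O(x^2).
The coefficient of x^1 is 1.

Final answer: 1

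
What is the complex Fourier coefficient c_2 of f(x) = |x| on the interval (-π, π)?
Compute the real Fourier coefficients first: a_2 = 0, b_2 = 0.
Then c_2 = (a_2 − i·b_2)/2 = 0.

Final answer: 0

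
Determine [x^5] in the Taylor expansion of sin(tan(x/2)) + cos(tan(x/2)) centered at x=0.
Expand to order 5: sin(tan(x/2)) + cos(tan(x/2)) = -x^5/1280 - 7·x^4/384 + x^3/48 - x^2/8 + x/2 + 1 + O(x^6).
The coefficient of x^5 is -1/1280.

Final answer: -1/1280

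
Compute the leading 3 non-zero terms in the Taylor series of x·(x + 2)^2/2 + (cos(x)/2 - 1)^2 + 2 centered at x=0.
9·x^2/4 + 2·x + 9/4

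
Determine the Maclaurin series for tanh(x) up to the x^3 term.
-x^3/3 + x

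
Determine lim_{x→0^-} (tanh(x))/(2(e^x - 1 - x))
Both numerator and denominator → 0 as x → 0^-; this is a 0/0 indeterminate form.
Expand each to leading order near x = 0: numerator ~ x, denominator ~ x^2.
The limit of the ratio is -∞.

Final answer: -∞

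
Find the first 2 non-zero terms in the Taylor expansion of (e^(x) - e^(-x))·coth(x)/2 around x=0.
x^2/2 + 1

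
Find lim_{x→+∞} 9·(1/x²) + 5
Evaluate the dominant behaviour as x → +∞; each term tends to a finite value or vanishes.
Limit = 5.

Final answer: 5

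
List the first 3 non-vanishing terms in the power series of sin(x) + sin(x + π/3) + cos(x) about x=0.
x^2·(-1/2 - √(3)/4) + 3·x/2 + √(3)/2 + 1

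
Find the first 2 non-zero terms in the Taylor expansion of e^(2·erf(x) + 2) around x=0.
4·x·e^(2)/√(π) + e^(2)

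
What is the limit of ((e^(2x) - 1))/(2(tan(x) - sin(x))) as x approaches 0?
Both numerator and denominator → 0 as x → 0; this is a 0/0 indeterminate form.
Expand each to leading order near x = 0: numerator ~ 2·x, denominator ~ x^3.
The limit of the ratio is ∞.

Final answer: ∞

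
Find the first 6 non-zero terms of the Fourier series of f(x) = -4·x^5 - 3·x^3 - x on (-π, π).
(-926 - 8·π^4 + 154·π^2)·sin(x) + (-17·π^2 + 53/2 + 4·π^4)·sin(2·x) + (-8·π^4/3 - 266/81 + 106·π^2/27)·sin(3·x) + (-π^2 + 7/8 + 2·π^4)·sin(4·x) + (-8·π^4/5 - 262/625 + 2·π^2/25)·sin(5·x) + (47/162 + 7·π^2/27 + 4·π^4/3)·sin(6·x)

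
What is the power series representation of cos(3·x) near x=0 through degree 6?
-81·x^6/80 + 27·x^4/8 - 9·x^2/2 + 1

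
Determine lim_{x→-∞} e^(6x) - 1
Evaluate the dominant behaviour as x → -∞; each term tends to a finite value or vanishes.
Limit = -1.

Final answer: -1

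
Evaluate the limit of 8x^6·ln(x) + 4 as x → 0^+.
The product is a 0·∞ indeterminate form at x → 0⁺.
Rewrite the product as 8·ln(x) / x^(-6) and apply L'Hôpital, or use the standard hierarchy x^(-6) ≫ |ln x| as x → 0⁺.
The indeterminate product → 0, so the limit = 4.

Final answer: 4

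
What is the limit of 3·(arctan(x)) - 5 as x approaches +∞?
Evaluate the dominant behaviour as x → +∞; each term tends to a finite value or vanishes.
Limit = -5 + 3·π/2.

Final answer: -5 + 3·π/2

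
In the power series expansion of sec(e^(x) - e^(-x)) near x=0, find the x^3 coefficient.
0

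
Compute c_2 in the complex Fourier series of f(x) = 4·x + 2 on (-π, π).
Compute the real Fourier coefficients first: a_2 = 0, b_2 = -4.
Then c_2 = (a_2 − i·b_2)/2 = 2·i.

Final answer: 2·i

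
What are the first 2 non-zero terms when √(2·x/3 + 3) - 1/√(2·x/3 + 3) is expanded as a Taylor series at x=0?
4·√(3)·x/27 + 2·√(3)/3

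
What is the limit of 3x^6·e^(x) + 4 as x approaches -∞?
The product is a 0·∞ indeterminate form at x → -∞.
Rewrite the product as 3x^6 / e^(-x) (an ∞/∞ form) and apply L'Hôpital, or use the standard hierarchy e^(|x|) ≫ |x^6| as x → -∞.
The indeterminate product → 0, so the limit = 4.

Final answer: 4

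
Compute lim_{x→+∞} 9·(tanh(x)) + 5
Evaluate the dominant behaviour as x → +∞; each term tends to a finite value or vanishes.
Limit = 14.

Final answer: 14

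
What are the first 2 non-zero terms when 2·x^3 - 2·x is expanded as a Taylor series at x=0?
2·x^3 - 2·x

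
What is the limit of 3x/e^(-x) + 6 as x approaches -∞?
The quotient is an ∞/∞ indeterminate form as x → -∞.
Compare growth rates of the dominant terms (exponentials ≫ polynomials ≫ logarithms), or apply L'Hôpital's rule; the quotient → 0.
Adding the constant: 0 + 6 = 6. Limit = 6.

Final answer: 6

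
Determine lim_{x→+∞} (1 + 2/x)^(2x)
As x → +∞: write (1 + 2/x)^(2x) = ((1 + 2/x)^x)^2 → (e^2)^2 = e^4.
Limit = e^(4).

Final answer: e^(4)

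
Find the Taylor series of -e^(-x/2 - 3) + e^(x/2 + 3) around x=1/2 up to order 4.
(-1 + e^(13/2))·e^(-13/4) + (1 + e^(13/2))·e^(-13/4)·(x - 1/2)/2 + (-1 + e^(13/2))·e^(-13/4)·(x - 1/2)^2/8 + (1 + e^(13/2))·e^(-13/4)·(x - 1/2)^3/48 + (-1 + e^(13/2))·e^(-13/4)·(x - 1/2)^4/384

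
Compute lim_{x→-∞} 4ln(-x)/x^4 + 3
The quotient is an ∞/∞ indeterminate form as x → -∞.
Compare growth rates of the dominant terms (exponentials ≫ polynomials ≫ logarithms), or apply L'Hôpital's rule; the quotient → 0.
Adding the constant: 0 + 3 = 3. Limit = 3.

Final answer: 3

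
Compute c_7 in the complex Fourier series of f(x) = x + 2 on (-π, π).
Compute the real Fourier coefficients first: a_7 = 0, b_7 = 2/7.
Then c_7 = (a_7 − i·b_7)/2 = -i/7.

Final answer: -i/7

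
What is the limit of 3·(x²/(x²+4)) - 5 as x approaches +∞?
Evaluate the dominant behaviour as x → +∞; each term tends to a finite value or vanishes.
Limit = -2.

Final answer: -2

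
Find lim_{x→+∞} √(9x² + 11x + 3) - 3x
As x → +∞: multiply by the conjugate to get (11x+3)/(√(9x²+11x+3)+3x); the denominator ~ 6x, so the limit is 11/6.
Limit = 11/6.

Final answer: 11/6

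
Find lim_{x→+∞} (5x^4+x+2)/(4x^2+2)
This is an ∞/∞ indeterminate form as x → +∞.
Divide numerator and denominator by x^4 and let the lower-order terms vanish; the numerator's degree 4 exceeds the denominator's degree 2, so the quotient diverges.
Limit = ∞.

Final answer: ∞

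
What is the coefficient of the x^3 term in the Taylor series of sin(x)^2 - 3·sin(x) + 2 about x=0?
Expand to order 3: sin(x)^2 - 3·sin(x) + 2 = x^3/2 + x^2 - 3·x + 2 + O(x^4).
The coefficient of x^3 is 1/2.

Final answer: 1/2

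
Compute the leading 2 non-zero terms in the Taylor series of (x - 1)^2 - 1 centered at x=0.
x^2 - 2·x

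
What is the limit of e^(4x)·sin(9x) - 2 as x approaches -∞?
Evaluate the dominant behaviour as x → -∞; each term tends to a finite value or vanishes.
Limit = -2.

Final answer: -2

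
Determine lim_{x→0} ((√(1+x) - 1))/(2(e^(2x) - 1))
Both numerator and denominator → 0 as x → 0; this is a 0/0 indeterminate form.
Expand each to leading order near x = 0: numerator ~ x/2, denominator ~ 4·x.
The limit of the ratio is 1/8.

Final answer: 1/8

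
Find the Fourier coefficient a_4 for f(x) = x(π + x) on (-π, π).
a_4 = (1/π) ∫_{-π}^{π} f(x)·cos(4x) dx.
Evaluate the integral (use parity and integration by parts as needed): a_4 = 1/4.

Final answer: 1/4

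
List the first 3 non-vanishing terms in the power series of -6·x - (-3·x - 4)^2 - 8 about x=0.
-9·x^2 - 30·x - 24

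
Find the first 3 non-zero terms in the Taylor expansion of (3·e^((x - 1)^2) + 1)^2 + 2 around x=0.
x^2·(1 + 3·e)^2·(36·e^(2)/(1 + 3·e)^2 + 18·e/(1 + 3·e)) - 12·e·x·(1 + 3·e) + 2 + (1 + 3·e)^2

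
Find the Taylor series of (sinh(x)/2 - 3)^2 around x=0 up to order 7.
-x^7/1680 + x^6/90 - x^5/40 + x^4/12 - x^3/2 + x^2/4 - 3·x + 9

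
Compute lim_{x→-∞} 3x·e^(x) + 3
The product is a 0·∞ indeterminate form at x → -∞.
Rewrite the product as 3x / e^(-x) (an ∞/∞ form) and apply L'Hôpital, or use the standard hierarchy e^(|x|) ≫ |x| as x → -∞.
The indeterminate product → 0, so the limit = 3.

Final answer: 3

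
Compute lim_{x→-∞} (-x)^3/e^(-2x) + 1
The quotient is an ∞/∞ indeterminate form as x → -∞.
Compare growth rates of the dominant terms (exponentials ≫ polynomials ≫ logarithms), or apply L'Hôpital's rule; the quotient → 0.
Adding the constant: 0 + 1 = 1. Limit = 1.

Final answer: 1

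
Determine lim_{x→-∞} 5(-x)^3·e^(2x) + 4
The product is a 0·∞ indeterminate form at x → -∞.
Rewrite the product as 5(-x)^3 / e^(-2x) (an ∞/∞ form) and apply L'Hôpital, or use the standard hierarchy e^(2|x|) ≫ |(-x)^3| as x → -∞.
The indeterminate product → 0, so the limit = 4.

Final answer: 4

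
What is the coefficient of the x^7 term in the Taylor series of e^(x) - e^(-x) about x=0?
Expand to order 7: e^(x) - e^(-x) = x^7/2520 + x^5/60 + x^3/3 + 2·x + O(x^8).
The coefficient of x^7 is 1/2520.

Final answer: 1/2520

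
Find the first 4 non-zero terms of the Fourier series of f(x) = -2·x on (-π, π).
-4·sin(x) + 2·sin(2·x) - 4·sin(3·x)/3 + sin(4·x)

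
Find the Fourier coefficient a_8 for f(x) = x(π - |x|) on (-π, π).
a_8 = (1/π) ∫_{-π}^{π} f(x)·cos(8x) dx.
Evaluate the integral (use parity and integration by parts as needed): a_8 = 0.

Final answer: 0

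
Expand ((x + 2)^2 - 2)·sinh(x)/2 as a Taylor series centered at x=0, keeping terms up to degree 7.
11·x^7/2520 + x^6/60 + 11·x^5/120 + x^4/3 + 2·x^3/3 + 2·x^2 + x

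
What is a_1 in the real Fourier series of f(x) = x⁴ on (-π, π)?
a_1 = (1/π) ∫_{-π}^{π} f(x)·cos(1x) dx.
Evaluate the integral (use parity and integration by parts as needed): a_1 = 48 - 8·π^2.

Final answer: 48 - 8·π^2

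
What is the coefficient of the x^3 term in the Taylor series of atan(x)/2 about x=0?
Expand to order 3: atan(x)/2 = -x^3/6 + x/2 + O(x^4).
The coefficient of x^3 is -1/6.

Final answer: -1/6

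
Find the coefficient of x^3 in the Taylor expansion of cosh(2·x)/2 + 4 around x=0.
Expand to order 3: cosh(2·x)/2 + 4 = x^2 + 9/2 + O(x^4).
The coefficient of x^3 is 0.

Final answer: 0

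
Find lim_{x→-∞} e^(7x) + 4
Evaluate the dominant behaviour as x → -∞; each term tends to a finite value or vanishes.
Limit = 4.

Final answer: 4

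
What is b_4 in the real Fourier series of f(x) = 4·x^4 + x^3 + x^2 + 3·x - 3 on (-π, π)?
b_4 = (1/π) ∫_{-π}^{π} f(x)·sin(4x) dx.
Evaluate the integral (use parity and integration by parts as needed): b_4 = -π^2/2 - 21/16.

Final answer: -π^2/2 - 21/16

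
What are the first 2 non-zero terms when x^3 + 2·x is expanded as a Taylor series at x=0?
x^3 + 2·x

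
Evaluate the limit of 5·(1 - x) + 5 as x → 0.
Direct substitution at x = 0 gives 10.

Final answer: 10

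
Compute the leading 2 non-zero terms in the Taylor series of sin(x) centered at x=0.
-x^3/6 + x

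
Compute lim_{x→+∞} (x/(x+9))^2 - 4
As x → +∞: x/(x+9) = 1/(1 + 9/x) → 1, and the 2nd power of a limit-1 base also → 1; with the additive constant, 1 - 4 = -3.
Limit = -3.

Final answer: -3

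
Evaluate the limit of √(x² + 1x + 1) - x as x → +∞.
This is an ∞ − ∞ indeterminate form.
Multiply and divide by the conjugate √(x²+1x + 1) + x; the x² terms cancel, leaving (1x + 1)/(√(x²+1x + 1)+x) → 1/2.
Limit = 1/2.

Final answer: 1/2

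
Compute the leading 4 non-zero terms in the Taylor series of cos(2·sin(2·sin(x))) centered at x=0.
-272·x^6/5 + 24·x^4 - 8·x^2 + 1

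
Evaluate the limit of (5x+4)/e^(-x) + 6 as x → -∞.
The quotient is an ∞/∞ indeterminate form as x → -∞.
Compare growth rates of the dominant terms (exponentials ≫ polynomials ≫ logarithms), or apply L'Hôpital's rule; the quotient → 0.
Adding the constant: 0 + 6 = 6. Limit = 6.

Final answer: 6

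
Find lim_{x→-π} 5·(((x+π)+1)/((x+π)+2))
Direct substitution at x = -π gives 5/2.

Final answer: 5/2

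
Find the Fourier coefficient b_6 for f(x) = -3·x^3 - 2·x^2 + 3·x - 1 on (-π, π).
b_6 = (1/π) ∫_{-π}^{π} f(x)·sin(6x) dx.
Evaluate the integral (use parity and integration by parts as needed): b_6 = -7/6 + π^2.

Final answer: -7/6 + π^2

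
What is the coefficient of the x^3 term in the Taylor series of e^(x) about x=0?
Expand to order 3: e^(x) = x^3/6 + x^2/2 + x + 1 + O(x^4).
The coefficient of x^3 is 1/6.

Final answer: 1/6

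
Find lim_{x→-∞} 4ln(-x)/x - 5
The quotient is an ∞/∞ indeterminate form as x → -∞.
Compare growth rates of the dominant terms (exponentials ≫ polynomials ≫ logarithms), or apply L'Hôpital's rule; the quotient → 0.
Adding the constant: 0 - 5 = -5. Limit = -5.

Final answer: -5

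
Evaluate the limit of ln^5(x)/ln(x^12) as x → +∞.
This is an ∞/∞ indeterminate form as x → +∞.
Write ln(x^12) = 12·ln(x), reducing the quotient to ln^4(x)/12 → ∞.
Limit = ∞.

Final answer: ∞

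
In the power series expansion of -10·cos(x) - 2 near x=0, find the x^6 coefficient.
Expand to order 6: -10·cos(x) - 2 = x^6/72 - 5·x^4/12 + 5·x^2 - 12 + O(x^7).
The coefficient of x^6 is 1/72.

Final answer: 1/72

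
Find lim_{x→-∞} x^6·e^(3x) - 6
The product is a 0·∞ indeterminate form at x → -∞.
Rewrite the product as x^6 / e^(-3x) (an ∞/∞ form) and apply L'Hôpital, or use the standard hierarchy e^(3|x|) ≫ |x^6| as x → -∞.
The indeterminate product → 0, so the limit = -6.

Final answer: -6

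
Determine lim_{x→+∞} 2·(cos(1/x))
Evaluate the dominant behaviour as x → +∞; each term tends to a finite value or vanishes.
Limit = 2.

Final answer: 2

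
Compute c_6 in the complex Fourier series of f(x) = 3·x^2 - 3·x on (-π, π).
Compute the real Fourier coefficients first: a_6 = 1/3, b_6 = 1.
Then c_6 = (a_6 − i·b_6)/2 = 1/6 - i/2.

Final answer: 1/6 - i/2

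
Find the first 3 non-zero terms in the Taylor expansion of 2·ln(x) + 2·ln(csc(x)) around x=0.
2·x^6/2835 + x^4/90 + x^2/3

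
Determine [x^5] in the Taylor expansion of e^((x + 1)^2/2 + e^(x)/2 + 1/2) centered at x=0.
Expand to order 5: e^((x + 1)^2/2 + e^(x)/2 + 1/2) = 4219·x^5·e^(3/2)/3840 + 569·x^4·e^(3/2)/384 + 85·x^3·e^(3/2)/48 + 15·x^2·e^(3/2)/8 + 3·x·e^(3/2)/2 + e^(3/2) + O(x^6).
The coefficient of x^5 is 4219·e^(3/2)/3840.

Final answer: 4219·e^(3/2)/3840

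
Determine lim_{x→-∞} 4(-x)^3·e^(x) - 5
The product is a 0·∞ indeterminate form at x → -∞.
Rewrite the product as 4(-x)^3 / e^(-x) (an ∞/∞ form) and apply L'Hôpital, or use the standard hierarchy e^(|x|) ≫ |(-x)^3| as x → -∞.
The indeterminate product → 0, so the limit = -5.

Final answer: -5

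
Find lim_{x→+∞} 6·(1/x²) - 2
Evaluate the dominant behaviour as x → +∞; each term tends to a finite value or vanishes.
Limit = -2.

Final answer: -2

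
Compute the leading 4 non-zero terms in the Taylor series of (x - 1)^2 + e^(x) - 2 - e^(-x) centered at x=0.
x^5/60 + x^3/3 + x^2 - 1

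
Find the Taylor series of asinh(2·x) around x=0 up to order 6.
12·x^5/5 - 4·x^3/3 + 2·x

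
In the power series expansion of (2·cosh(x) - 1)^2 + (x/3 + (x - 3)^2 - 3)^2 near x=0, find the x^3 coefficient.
Expand to order 3: (2·cosh(x) - 1)^2 + (x/3 + (x - 3)^2 - 3)^2 = -34·x^3/3 + 415·x^2/9 - 68·x + 37 + O(x^4).
The coefficient of x^3 is -34/3.

Final answer: -34/3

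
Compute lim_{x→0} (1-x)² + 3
Direct substitution at x = 0 gives 4.

Final answer: 4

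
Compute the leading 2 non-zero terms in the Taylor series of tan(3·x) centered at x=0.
9·x^3 + 3·x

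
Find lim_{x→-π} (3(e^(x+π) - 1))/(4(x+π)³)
Both numerator and denominator → 0 as x → -π; this is a 0/0 indeterminate form.
Expand each to leading order near x = -π: numerator ~ 3·(x + π), denominator ~ 4·(x + π)^3.
The limit of the ratio is ∞.

Final answer: ∞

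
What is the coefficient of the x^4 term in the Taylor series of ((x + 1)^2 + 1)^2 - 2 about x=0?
Expand to order 4: ((x + 1)^2 + 1)^2 - 2 = x^4 + 4·x^3 + 8·x^2 + 8·x + 2 + O(x^5).
The coefficient of x^4 is 1.

Final answer: 1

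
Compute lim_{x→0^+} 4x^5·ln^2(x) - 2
The product is a 0·∞ indeterminate form at x → 0⁺.
Rewrite the product as 4·ln^2(x) / x^(-5) and apply L'Hôpital, or use the standard hierarchy x^(-5) ≫ |ln x|^2 as x → 0⁺.
The indeterminate product → 0, so the limit = -2.

Final answer: -2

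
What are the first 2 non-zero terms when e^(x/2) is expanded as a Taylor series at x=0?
x/2 + 1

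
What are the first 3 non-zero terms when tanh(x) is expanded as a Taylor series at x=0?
2·x^5/15 - x^3/3 + x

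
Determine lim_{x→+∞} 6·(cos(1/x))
Evaluate the dominant behaviour as x → +∞; each term tends to a finite value or vanishes.
Limit = 6.

Final answer: 6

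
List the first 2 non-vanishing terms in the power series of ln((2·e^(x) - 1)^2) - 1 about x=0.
4·x - 1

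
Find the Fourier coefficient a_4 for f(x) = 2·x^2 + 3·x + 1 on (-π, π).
a_4 = (1/π) ∫_{-π}^{π} f(x)·cos(4x) dx.
Evaluate the integral (use parity and integration by parts as needed): a_4 = 1/2.

Final answer: 1/2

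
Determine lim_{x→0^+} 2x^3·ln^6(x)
This is a 0·∞ indeterminate form at x → 0⁺.
Rewrite the product as 2·ln^6(x) / x^(-3) and apply L'Hôpital, or use the standard hierarchy x^(-3) ≫ |ln x|^6 as x → 0⁺.
The indeterminate product → 0, so the limit = 0.

Final answer: 0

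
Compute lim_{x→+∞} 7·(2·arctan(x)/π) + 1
Evaluate the dominant behaviour as x → +∞; each term tends to a finite value or vanishes.
Limit = 8.

Final answer: 8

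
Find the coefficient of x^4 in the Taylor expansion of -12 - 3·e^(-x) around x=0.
Expand to order 4: -12 - 3·e^(-x) = -x^4/8 + x^3/2 - 3·x^2/2 + 3·x - 15 + O(x^5).
The coefficient of x^4 is -1/8.

Final answer: -1/8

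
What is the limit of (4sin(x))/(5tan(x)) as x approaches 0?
Both numerator and denominator → 0 as x → 0; this is a 0/0 indeterminate form.
Expand each to leading order near x = 0: numerator ~ 4·x, denominator ~ 5·x.
The limit of the ratio is 4/5.

Final answer: 4/5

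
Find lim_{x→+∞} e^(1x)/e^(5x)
This is an ∞/∞ indeterminate form as x → +∞.
Rewrite e^(1x)/e^(5x) = e^((1−5)x) = e^(-4x); the exponent coefficient is -4 < 0 so e^(-4x) → 0.
Limit = 0.

Final answer: 0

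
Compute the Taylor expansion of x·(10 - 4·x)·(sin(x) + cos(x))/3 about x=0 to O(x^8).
-17·x^7/1080 - x^6/36 + 13·x^5/36 + x^4/9 - 3·x^3 + 2·x^2 + 10·x/3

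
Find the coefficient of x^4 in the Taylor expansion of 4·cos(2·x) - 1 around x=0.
Expand to order 4: 4·cos(2·x) - 1 = 8·x^4/3 - 8·x^2 + 3 + O(x^5).
The coefficient of x^4 is 8/3.

Final answer: 8/3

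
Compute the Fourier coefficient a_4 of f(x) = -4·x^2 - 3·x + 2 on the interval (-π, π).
a_4 = (1/π) ∫_{-π}^{π} f(x)·cos(4x) dx.
Evaluate the integral (use parity and integration by parts as needed): a_4 = -1.

Final answer: -1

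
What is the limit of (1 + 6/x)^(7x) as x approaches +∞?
As x → +∞: write (1 + 6/x)^(7x) = ((1 + 6/x)^x)^7 → (e^6)^7 = e^42.
Limit = e^(42).

Final answer: e^(42)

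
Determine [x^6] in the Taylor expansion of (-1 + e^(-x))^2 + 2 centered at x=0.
Expand to order 6: (-1 + e^(-x))^2 + 2 = 31·x^6/360 - x^5/4 + 7·x^4/12 - x^3 + x^2 + 2 + O(x^7).
The coefficient of x^6 is 31/360.

Final answer: 31/360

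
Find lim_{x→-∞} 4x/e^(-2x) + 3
The quotient is an ∞/∞ indeterminate form as x → -∞.
Compare growth rates of the dominant terms (exponentials ≫ polynomials ≫ logarithms), or apply L'Hôpital's rule; the quotient → 0.
Adding the constant: 0 + 3 = 3. Limit = 3.

Final answer: 3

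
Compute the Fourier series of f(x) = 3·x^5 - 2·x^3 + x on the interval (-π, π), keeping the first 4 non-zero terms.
(-124·π^2 + 6·π^4 + 746)·sin(x) + (-3·π^4 - 53/2 + 17·π^2)·sin(2·x) + (-52·π^2/9 + 122/27 + 2·π^4)·sin(3·x) + (-3·π^4/2 - 101/64 + 23·π^2/8)·sin(4·x)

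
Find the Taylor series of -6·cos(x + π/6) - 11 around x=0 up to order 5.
x^5/40 - √(3)·x^4/8 - x^3/2 + 3·√(3)·x^2/2 + 3·x - 11 - 3·√(3)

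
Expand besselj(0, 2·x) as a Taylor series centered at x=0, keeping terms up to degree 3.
1 - x^2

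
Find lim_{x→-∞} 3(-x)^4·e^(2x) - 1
The product is a 0·∞ indeterminate form at x → -∞.
Rewrite the product as 3(-x)^4 / e^(-2x) (an ∞/∞ form) and apply L'Hôpital, or use the standard hierarchy e^(2|x|) ≫ |(-x)^4| as x → -∞.
The indeterminate product → 0, so the limit = -1.

Final answer: -1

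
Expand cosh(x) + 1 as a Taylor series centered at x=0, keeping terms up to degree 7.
x^6/720 + x^4/24 + x^2/2 + 2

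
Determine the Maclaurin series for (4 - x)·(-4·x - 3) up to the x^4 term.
4·x^2 - 13·x - 12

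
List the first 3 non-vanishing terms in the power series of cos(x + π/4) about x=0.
-√(2)·x^2/4 - √(2)·x/2 + √(2)/2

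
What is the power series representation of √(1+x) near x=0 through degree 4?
-5·x^4/128 + x^3/16 - x^2/8 + x/2 + 1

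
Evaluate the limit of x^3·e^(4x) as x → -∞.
This is a 0·∞ indeterminate form at x → -∞.
Rewrite the product as x^3 / e^(-4x) (an ∞/∞ form) and apply L'Hôpital, or use the standard hierarchy e^(4|x|) ≫ |x^3| as x → -∞.
The indeterminate product → 0, so the limit = 0.

Final answer: 0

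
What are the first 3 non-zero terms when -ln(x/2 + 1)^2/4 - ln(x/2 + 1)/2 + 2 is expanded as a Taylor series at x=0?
x^3/96 - x/4 + 2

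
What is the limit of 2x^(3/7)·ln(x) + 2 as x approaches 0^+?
The product is a 0·∞ indeterminate form at x → 0⁺.
Rewrite the product as 2·ln(x) / x^(-3/7) and apply L'Hôpital, or use the standard hierarchy x^(-3/7) ≫ |ln x| as x → 0⁺.
The indeterminate product → 0, so the limit = 2.

Final answer: 2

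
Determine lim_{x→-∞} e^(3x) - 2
Evaluate the dominant behaviour as x → -∞; each term tends to a finite value or vanishes.
Limit = -2.

Final answer: -2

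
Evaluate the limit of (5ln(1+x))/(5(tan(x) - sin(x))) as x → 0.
Both numerator and denominator → 0 as x → 0; this is a 0/0 indeterminate form.
Expand each to leading order near x = 0: numerator ~ 5·x, denominator ~ 5·x^3/2.
The limit of the ratio is ∞.

Final answer: ∞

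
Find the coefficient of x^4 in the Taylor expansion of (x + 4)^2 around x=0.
Expand to order 4: (x + 4)^2 = x^2 + 8·x + 16 + O(x^5).
The coefficient of x^4 is 0.

Final answer: 0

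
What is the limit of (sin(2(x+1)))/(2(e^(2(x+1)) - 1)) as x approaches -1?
Both numerator and denominator → 0 as x → -1; this is a 0/0 indeterminate form.
Expand each to leading order near x = -1: numerator ~ 2·(x + 1), denominator ~ 4·(x + 1).
The limit of the ratio is 1/2.

Final answer: 1/2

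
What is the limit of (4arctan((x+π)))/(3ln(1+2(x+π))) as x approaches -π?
Both numerator and denominator → 0 as x → -π; this is a 0/0 indeterminate form.
Expand each to leading order near x = -π: numerator ~ 4·(x + π), denominator ~ 6·(x + π).
The limit of the ratio is 2/3.

Final answer: 2/3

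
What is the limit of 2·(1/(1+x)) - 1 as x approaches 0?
Direct substitution at x = 0 gives 1.

Final answer: 1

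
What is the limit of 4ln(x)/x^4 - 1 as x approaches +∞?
The quotient is an ∞/∞ indeterminate form as x → +∞.
The polynomial denominator x^4 dominates the logarithmic numerator (any positive power of x ≫ ln(x) as x → ∞), so the quotient → 0.
Adding the constant: 0 - 1 = -1. Limit = -1.

Final answer: -1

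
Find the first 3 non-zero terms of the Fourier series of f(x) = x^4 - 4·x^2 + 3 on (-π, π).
(64 - 8·π^2)·cos(x) + (-7 + 2·π^2)·cos(2·x) - 4·π^2/3 + 3 + π^4/5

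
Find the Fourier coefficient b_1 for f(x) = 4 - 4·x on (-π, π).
b_1 = (1/π) ∫_{-π}^{π} f(x)·sin(1x) dx.
Evaluate the integral (use parity and integration by parts as needed): b_1 = -8.

Final answer: -8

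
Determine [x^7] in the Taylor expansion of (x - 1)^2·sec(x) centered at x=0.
Expand to order 7: (x - 1)^2·sec(x) = -61·x^7/360 + 211·x^6/720 - 5·x^5/12 + 17·x^4/24 - x^3 + 3·x^2/2 - 2·x + 1 + O(x^8).
The coefficient of x^7 is -61/360.

Final answer: -61/360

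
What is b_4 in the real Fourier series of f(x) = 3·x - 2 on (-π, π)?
b_4 = (1/π) ∫_{-π}^{π} f(x)·sin(4x) dx.
Evaluate the integral (use parity and integration by parts as needed): b_4 = -3/2.

Final answer: -3/2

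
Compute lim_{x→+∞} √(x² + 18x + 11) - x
This is an ∞ − ∞ indeterminate form.
Multiply and divide by the conjugate √(x²+18x + 11) + x; the x² terms cancel, leaving (18x + 11)/(√(x²+18x + 11)+x) → 18/2 = 9.
Limit = 9.

Final answer: 9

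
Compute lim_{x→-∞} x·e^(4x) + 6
The product is a 0·∞ indeterminate form at x → -∞.
Rewrite the product as x / e^(-4x) (an ∞/∞ form) and apply L'Hôpital, or use the standard hierarchy e^(4|x|) ≫ |x| as x → -∞.
The indeterminate product → 0, so the limit = 6.

Final answer: 6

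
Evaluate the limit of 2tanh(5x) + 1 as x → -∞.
Evaluate the dominant behaviour as x → -∞; each term tends to a finite value or vanishes.
Limit = -1.

Final answer: -1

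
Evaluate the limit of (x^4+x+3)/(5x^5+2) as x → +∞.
This is an ∞/∞ indeterminate form as x → +∞.
Divide numerator and denominator by x^5 and let the lower-order terms vanish; the numerator's degree 4 is below the denominator's degree 5, so the quotient → 0.
Limit = 0.

Final answer: 0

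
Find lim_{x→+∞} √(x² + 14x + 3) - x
As x → +∞: multiply by the conjugate to get (14x+3)/(√(x²+14x+3)+x); the denominator ~ 2x, so the limit is 14/2 = 7.
Limit = 7.

Final answer: 7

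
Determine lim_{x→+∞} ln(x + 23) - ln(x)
This is an ∞ − ∞ indeterminate form.
Combine the logarithms: ln(x+23) − ln(x) = ln((x+23)/(x)) = ln(1 + 23/(x)) → ln(1) = 0.
Limit = 0.

Final answer: 0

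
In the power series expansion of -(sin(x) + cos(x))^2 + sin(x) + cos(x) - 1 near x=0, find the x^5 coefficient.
Expand to order 5: -(sin(x) + cos(x))^2 + sin(x) + cos(x) - 1 = -31·x^5/120 + x^4/24 + 7·x^3/6 - x^2/2 - x - 1 + O(x^6).
The coefficient of x^5 is -31/120.

Final answer: -31/120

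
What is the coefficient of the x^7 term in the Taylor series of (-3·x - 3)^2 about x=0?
Expand to order 7: (-3·x - 3)^2 = 9·x^2 + 18·x + 9 + O(x^8).
The coefficient of x^7 is 0.

Final answer: 0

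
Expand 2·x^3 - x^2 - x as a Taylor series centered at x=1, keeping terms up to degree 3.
3·(x - 1) + 5·(x - 1)^2 + 2·(x - 1)^3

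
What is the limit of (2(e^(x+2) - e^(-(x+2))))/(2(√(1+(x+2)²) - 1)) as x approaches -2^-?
Both numerator and denominator → 0 as x → -2^-; this is a 0/0 indeterminate form.
Expand each to leading order near x = -2: numerator ~ 4·(x + 2), denominator ~ (x + 2)^2.
The limit of the ratio is -∞.

Final answer: -∞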